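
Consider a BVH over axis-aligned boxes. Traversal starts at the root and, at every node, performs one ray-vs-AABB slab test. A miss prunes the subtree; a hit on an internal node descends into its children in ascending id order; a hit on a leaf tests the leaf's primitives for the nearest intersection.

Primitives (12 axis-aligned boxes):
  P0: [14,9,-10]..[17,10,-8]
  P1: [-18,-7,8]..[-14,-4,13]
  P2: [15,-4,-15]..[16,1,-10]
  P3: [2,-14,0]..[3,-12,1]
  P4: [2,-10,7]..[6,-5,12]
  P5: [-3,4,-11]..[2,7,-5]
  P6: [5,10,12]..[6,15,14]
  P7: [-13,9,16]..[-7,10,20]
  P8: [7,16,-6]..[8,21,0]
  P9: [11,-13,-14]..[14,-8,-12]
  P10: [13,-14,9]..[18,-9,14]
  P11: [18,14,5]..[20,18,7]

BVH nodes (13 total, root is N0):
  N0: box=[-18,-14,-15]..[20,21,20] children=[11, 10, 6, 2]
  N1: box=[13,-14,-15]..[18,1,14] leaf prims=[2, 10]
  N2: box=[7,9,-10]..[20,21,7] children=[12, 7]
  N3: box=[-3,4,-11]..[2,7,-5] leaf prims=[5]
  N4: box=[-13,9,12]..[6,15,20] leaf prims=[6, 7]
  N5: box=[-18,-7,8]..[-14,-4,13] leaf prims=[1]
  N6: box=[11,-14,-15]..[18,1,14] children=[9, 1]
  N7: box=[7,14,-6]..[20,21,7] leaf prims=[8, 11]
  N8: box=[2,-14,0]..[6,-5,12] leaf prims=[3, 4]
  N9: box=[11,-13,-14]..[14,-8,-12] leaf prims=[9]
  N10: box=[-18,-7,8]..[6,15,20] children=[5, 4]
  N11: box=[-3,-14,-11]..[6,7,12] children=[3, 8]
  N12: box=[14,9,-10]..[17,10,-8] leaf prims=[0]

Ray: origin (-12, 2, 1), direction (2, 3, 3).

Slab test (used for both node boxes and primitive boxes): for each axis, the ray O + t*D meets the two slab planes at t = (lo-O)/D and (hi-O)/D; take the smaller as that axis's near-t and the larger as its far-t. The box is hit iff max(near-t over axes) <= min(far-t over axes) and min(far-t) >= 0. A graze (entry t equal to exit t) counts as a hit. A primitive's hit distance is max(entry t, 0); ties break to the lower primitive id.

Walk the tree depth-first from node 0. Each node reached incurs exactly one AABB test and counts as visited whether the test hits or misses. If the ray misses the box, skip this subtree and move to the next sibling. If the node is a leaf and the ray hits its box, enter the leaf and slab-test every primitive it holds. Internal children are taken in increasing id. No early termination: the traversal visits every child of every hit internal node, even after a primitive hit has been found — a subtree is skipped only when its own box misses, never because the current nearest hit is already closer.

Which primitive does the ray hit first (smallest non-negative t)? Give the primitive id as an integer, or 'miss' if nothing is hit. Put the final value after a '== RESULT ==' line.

Traverse from the root:
N0 x:[-3,16] y:[-16/3,19/3] z:[-16/3,19/3] -> hit [-3,19/3], descend [2, 6, 10, 11]
  N2 x:[19/2,16] y:[7/3,19/3] z:[-11/3,2] -> miss, prune
  N6 x:[23/2,15] y:[-16/3,-1/3] z:[-16/3,13/3] -> miss, prune
  N10 x:[-3,9] y:[-3,13/3] z:[7/3,19/3] -> hit [7/3,13/3], descend [4, 5]
    N4 x:[-1/2,9] y:[7/3,13/3] z:[11/3,19/3] -> hit [11/3,13/3] leaf, test {P6(miss), P7(miss)}
    N5 x:[-3,-1] y:[-3,-2] z:[7/3,4] -> miss, prune
  N11 x:[9/2,9] y:[-16/3,5/3] z:[-4,11/3] -> miss, prune

Visited [0, 2, 6, 10, 4, 5, 11]. Tests: 7 box, 1 leaf. Nearest: miss.

== RESULT ==
miss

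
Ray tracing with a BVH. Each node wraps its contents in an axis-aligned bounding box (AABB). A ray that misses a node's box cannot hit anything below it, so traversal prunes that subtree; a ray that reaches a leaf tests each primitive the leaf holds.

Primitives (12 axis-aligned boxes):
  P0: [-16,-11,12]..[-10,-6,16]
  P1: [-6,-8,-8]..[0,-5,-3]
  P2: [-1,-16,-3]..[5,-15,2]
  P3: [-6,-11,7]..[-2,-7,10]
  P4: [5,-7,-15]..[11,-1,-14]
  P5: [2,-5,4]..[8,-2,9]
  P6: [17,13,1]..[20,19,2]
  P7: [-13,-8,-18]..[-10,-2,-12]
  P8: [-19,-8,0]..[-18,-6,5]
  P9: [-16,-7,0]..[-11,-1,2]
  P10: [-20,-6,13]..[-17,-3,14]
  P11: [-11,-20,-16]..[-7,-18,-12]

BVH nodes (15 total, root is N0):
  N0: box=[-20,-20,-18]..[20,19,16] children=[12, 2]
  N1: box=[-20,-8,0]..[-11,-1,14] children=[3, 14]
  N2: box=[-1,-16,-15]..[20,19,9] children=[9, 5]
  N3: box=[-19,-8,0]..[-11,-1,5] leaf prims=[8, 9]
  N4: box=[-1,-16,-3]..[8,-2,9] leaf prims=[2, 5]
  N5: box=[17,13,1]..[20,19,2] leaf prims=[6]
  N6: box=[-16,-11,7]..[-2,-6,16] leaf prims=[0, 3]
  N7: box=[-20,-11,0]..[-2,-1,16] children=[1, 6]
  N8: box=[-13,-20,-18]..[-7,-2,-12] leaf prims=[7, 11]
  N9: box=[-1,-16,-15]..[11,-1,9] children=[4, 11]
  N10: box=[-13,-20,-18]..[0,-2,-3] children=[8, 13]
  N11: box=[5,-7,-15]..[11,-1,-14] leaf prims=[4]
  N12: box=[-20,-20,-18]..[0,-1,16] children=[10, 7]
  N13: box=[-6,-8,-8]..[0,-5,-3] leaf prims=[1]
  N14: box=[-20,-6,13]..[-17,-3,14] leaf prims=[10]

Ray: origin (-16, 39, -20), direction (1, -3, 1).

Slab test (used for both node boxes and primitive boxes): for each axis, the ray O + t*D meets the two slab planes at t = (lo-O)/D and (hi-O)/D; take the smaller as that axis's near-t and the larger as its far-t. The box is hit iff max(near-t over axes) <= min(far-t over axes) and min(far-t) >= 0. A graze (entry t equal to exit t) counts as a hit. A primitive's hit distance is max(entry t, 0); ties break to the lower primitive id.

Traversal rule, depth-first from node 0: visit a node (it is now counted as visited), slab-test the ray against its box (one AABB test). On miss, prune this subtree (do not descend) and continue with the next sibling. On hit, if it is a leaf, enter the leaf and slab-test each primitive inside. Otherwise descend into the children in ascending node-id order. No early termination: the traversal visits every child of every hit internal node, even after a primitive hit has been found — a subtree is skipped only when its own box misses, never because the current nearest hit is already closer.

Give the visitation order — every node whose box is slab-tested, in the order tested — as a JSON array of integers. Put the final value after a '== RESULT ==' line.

Trace the traversal:
N0 x:[-4,36] y:[20/3,59/3] z:[2,36] -> hit [20/3,59/3], descend [2, 12]
  N2 x:[15,36] y:[20/3,55/3] z:[5,29] -> hit [15,55/3], descend [5, 9]
    N5 x:[33,36] y:[20/3,26/3] z:[21,22] -> miss, prune
    N9 x:[15,27] y:[40/3,55/3] z:[5,29] -> hit [15,55/3], descend [4, 11]
      N4 x:[15,24] y:[41/3,55/3] z:[17,29] -> hit [17,55/3] leaf, test {P2@t=18, P5(miss)}
      N11 x:[21,27] y:[40/3,46/3] z:[5,6] -> miss, prune
  N12 x:[-4,16] y:[40/3,59/3] z:[2,36] -> hit [40/3,16], descend [7, 10]
    N7 x:[-4,14] y:[40/3,50/3] z:[20,36] -> miss, prune
    N10 x:[3,16] y:[41/3,59/3] z:[2,17] -> hit [41/3,16], descend [8, 13]
      N8 x:[3,9] y:[41/3,59/3] z:[2,8] -> miss, prune
      N13 x:[10,16] y:[44/3,47/3] z:[12,17] -> hit [44/3,47/3] leaf, test {P1@t=44/3}

Summary -> nodes [0, 2, 5, 9, 4, 11, 12, 7, 10, 8, 13]; box-tests=11; leaf-entries=2; first=P1

== RESULT ==
[0, 2, 5, 9, 4, 11, 12, 7, 10, 8, 13]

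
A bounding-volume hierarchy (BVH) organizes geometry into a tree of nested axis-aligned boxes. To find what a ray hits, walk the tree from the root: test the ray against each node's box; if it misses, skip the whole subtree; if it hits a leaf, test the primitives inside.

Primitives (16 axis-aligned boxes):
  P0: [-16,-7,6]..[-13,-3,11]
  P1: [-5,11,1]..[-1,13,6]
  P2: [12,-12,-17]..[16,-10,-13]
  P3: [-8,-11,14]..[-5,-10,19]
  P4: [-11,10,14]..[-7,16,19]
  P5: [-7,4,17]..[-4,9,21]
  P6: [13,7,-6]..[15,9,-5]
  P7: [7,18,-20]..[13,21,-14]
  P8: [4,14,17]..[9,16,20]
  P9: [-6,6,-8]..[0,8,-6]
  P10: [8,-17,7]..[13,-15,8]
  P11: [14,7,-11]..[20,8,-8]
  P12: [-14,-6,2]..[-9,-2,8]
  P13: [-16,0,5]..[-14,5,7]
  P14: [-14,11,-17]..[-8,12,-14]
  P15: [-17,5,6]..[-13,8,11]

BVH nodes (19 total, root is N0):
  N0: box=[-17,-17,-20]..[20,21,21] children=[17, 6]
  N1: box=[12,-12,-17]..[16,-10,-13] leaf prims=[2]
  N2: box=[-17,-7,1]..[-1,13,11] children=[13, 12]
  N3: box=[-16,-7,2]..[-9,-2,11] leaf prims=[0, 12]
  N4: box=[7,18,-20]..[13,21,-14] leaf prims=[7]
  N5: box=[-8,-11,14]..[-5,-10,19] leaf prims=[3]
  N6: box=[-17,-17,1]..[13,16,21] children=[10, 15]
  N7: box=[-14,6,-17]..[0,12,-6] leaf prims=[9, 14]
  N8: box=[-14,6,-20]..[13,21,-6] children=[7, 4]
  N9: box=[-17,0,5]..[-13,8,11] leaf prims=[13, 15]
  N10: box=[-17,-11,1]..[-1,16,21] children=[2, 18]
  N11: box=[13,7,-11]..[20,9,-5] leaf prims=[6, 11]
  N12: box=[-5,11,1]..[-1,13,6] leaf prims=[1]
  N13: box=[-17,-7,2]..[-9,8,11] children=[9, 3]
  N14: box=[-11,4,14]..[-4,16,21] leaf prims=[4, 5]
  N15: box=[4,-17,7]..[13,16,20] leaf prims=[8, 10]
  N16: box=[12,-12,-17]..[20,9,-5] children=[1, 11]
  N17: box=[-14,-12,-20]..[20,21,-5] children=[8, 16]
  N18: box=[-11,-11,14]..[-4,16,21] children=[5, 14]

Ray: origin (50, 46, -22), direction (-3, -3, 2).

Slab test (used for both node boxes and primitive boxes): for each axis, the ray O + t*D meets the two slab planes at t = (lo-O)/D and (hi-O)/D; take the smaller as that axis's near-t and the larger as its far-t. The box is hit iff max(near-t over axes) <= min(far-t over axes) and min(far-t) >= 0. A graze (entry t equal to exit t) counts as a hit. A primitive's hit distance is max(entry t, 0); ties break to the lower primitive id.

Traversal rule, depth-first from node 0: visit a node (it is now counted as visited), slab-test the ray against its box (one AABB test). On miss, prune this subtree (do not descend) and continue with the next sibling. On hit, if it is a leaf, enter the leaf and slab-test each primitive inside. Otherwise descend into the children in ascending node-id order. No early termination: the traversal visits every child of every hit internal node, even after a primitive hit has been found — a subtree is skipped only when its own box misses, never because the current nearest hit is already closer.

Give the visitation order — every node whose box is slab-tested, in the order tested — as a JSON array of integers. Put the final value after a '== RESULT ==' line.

Traverse from the root:
N0 x:[10,67/3] y:[25/3,21] z:[1,43/2] -> hit [10,21], descend [6, 17]
  N6 x:[37/3,67/3] y:[10,21] z:[23/2,43/2] -> hit [37/3,21], descend [10, 15]
    N10 x:[17,67/3] y:[10,19] z:[23/2,43/2] -> hit [17,19], descend [2, 18]
      N2 x:[17,67/3] y:[11,53/3] z:[23/2,33/2] -> miss, prune
      N18 x:[18,61/3] y:[10,19] z:[18,43/2] -> hit [18,19], descend [5, 14]
        N5 x:[55/3,58/3] y:[56/3,19] z:[18,41/2] -> hit [56/3,19] leaf, test {P3@t=56/3}
        N14 x:[18,61/3] y:[10,14] z:[18,43/2] -> miss, prune
    N15 x:[37/3,46/3] y:[10,21] z:[29/2,21] -> hit [29/2,46/3] leaf, test {P8(miss), P10(miss)}
  N17 x:[10,64/3] y:[25/3,58/3] z:[1,17/2] -> miss, prune

Summary -> nodes [0, 6, 10, 2, 18, 5, 14, 15, 17]; box-tests=9; leaf-entries=2; first=P3

== RESULT ==
[0, 6, 10, 2, 18, 5, 14, 15, 17]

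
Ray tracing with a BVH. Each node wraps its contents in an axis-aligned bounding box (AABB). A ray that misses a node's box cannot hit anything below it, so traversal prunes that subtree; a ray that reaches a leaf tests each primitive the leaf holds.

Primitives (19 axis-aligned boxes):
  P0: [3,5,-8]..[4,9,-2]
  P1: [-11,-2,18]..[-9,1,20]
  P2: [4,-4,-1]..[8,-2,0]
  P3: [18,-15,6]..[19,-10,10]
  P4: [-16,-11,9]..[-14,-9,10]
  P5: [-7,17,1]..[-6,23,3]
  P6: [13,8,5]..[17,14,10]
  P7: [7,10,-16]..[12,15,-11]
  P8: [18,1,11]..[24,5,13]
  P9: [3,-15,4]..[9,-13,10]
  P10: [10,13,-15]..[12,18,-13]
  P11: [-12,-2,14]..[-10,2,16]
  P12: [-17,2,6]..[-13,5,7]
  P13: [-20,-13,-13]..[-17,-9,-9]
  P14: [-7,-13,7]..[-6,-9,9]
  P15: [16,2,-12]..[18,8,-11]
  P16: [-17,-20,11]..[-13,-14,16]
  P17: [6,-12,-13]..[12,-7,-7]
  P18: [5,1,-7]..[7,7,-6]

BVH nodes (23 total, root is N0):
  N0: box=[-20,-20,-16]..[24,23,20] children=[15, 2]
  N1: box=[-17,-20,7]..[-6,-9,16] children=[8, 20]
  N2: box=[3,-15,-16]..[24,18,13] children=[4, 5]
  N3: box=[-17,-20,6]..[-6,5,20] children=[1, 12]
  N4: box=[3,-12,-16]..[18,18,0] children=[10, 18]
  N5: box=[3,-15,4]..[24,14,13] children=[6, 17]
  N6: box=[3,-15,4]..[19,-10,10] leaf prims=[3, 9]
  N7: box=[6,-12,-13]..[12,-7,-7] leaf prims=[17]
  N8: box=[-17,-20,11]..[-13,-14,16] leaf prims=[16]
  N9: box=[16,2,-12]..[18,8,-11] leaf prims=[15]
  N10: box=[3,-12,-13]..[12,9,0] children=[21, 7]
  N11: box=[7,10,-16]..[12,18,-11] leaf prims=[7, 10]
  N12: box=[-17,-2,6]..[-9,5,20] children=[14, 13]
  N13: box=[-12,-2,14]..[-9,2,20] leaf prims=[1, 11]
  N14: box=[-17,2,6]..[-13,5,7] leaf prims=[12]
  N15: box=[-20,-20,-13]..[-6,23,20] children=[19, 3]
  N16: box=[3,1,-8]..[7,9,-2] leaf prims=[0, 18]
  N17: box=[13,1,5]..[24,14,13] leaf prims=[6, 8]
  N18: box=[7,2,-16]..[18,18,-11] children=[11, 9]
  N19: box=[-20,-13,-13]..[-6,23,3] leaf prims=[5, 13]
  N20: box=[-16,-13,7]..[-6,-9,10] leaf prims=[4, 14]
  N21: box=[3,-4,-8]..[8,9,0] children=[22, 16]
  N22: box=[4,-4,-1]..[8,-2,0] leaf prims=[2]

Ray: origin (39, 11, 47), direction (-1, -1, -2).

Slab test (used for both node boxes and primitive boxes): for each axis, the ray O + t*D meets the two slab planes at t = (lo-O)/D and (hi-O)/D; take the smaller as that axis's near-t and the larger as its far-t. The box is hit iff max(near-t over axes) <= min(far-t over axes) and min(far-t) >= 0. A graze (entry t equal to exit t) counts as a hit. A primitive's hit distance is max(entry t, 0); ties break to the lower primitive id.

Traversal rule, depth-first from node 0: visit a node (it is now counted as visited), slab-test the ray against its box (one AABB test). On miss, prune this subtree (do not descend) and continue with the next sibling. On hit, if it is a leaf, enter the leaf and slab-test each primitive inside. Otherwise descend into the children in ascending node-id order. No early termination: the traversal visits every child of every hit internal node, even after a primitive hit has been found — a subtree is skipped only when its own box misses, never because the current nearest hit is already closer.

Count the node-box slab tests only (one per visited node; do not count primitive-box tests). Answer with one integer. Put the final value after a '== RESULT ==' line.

Trace the traversal:
N0 x:[15,59] y:[-12,31] z:[27/2,63/2] -> hit [15,31], descend [2, 15]
  N2 x:[15,36] y:[-7,26] z:[17,63/2] -> hit [17,26], descend [4, 5]
    N4 x:[21,36] y:[-7,23] z:[47/2,63/2] -> miss, prune
    N5 x:[15,36] y:[-3,26] z:[17,43/2] -> hit [17,43/2], descend [6, 17]
      N6 x:[20,36] y:[21,26] z:[37/2,43/2] -> hit [21,43/2] leaf, test {P3(miss), P9(miss)}
      N17 x:[15,26] y:[-3,10] z:[17,21] -> miss, prune
  N15 x:[45,59] y:[-12,31] z:[27/2,30] -> miss, prune

order=[0, 2, 4, 5, 6, 17, 15]  |boxes|=7  |leaves|=1  hit=miss

== RESULT ==
7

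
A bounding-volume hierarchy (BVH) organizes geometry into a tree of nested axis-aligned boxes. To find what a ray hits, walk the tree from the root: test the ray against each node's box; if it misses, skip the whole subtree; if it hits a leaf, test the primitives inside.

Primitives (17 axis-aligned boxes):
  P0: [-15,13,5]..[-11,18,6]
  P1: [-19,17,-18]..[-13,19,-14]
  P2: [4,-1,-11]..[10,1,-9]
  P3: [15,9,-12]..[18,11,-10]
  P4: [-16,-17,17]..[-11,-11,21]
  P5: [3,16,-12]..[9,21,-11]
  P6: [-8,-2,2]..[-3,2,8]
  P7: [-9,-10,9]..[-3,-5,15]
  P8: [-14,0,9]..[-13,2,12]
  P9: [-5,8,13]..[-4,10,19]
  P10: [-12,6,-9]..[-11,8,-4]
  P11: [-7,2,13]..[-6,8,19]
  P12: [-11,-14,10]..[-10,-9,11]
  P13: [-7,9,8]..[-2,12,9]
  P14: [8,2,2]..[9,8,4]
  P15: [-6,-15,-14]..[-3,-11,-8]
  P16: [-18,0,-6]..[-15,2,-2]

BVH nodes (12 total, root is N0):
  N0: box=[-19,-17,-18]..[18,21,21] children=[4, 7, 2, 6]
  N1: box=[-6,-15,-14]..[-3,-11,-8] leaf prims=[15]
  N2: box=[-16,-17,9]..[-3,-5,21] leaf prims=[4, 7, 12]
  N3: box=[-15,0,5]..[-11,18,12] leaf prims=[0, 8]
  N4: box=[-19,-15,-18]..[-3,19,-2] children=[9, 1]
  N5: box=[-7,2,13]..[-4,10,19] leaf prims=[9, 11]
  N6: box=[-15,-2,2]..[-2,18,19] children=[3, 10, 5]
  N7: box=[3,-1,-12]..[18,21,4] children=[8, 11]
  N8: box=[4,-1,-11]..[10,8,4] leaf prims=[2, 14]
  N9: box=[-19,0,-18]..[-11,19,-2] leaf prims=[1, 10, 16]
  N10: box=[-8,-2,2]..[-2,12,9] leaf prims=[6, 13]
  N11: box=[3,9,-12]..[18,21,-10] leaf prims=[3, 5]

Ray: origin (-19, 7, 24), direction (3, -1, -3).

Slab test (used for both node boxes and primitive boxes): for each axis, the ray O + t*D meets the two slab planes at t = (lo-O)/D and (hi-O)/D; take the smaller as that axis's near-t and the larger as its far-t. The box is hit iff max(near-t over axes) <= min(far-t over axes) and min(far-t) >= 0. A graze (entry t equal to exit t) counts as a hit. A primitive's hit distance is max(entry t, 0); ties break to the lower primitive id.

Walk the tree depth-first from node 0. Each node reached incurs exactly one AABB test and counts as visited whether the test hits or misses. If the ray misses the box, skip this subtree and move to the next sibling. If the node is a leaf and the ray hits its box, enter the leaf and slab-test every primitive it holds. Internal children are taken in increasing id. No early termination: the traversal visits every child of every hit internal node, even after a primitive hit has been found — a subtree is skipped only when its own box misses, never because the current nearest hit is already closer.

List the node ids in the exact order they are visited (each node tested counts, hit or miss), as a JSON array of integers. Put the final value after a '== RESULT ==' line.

Walk:
N0 x:[0,37/3] y:[-14,24] z:[1,14] -> hit [1,37/3], descend [2, 4, 6, 7]
  N2 x:[1,16/3] y:[12,24] z:[1,5] -> miss, prune
  N4 x:[0,16/3] y:[-12,22] z:[26/3,14] -> miss, prune
  N6 x:[4/3,17/3] y:[-11,9] z:[5/3,22/3] -> hit [5/3,17/3], descend [3, 5, 10]
    N3 x:[4/3,8/3] y:[-11,7] z:[4,19/3] -> miss, prune
    N5 x:[4,5] y:[-3,5] z:[5/3,11/3] -> miss, prune
    N10 x:[11/3,17/3] y:[-5,9] z:[5,22/3] -> hit [5,17/3] leaf, test {P6@t=16/3, P13(miss)}
  N7 x:[22/3,37/3] y:[-14,8] z:[20/3,12] -> hit [22/3,8], descend [8, 11]
    N8 x:[23/3,29/3] y:[-1,8] z:[20/3,35/3] -> hit [23/3,8] leaf, test {P2(miss), P14(miss)}
    N11 x:[22/3,37/3] y:[-14,-2] z:[34/3,12] -> miss, prune

10 AABB tests over nodes [0, 2, 4, 6, 3, 5, 10, 7, 8, 11]; 2 leaves entered; closest P6.

== RESULT ==
[0, 2, 4, 6, 3, 5, 10, 7, 8, 11]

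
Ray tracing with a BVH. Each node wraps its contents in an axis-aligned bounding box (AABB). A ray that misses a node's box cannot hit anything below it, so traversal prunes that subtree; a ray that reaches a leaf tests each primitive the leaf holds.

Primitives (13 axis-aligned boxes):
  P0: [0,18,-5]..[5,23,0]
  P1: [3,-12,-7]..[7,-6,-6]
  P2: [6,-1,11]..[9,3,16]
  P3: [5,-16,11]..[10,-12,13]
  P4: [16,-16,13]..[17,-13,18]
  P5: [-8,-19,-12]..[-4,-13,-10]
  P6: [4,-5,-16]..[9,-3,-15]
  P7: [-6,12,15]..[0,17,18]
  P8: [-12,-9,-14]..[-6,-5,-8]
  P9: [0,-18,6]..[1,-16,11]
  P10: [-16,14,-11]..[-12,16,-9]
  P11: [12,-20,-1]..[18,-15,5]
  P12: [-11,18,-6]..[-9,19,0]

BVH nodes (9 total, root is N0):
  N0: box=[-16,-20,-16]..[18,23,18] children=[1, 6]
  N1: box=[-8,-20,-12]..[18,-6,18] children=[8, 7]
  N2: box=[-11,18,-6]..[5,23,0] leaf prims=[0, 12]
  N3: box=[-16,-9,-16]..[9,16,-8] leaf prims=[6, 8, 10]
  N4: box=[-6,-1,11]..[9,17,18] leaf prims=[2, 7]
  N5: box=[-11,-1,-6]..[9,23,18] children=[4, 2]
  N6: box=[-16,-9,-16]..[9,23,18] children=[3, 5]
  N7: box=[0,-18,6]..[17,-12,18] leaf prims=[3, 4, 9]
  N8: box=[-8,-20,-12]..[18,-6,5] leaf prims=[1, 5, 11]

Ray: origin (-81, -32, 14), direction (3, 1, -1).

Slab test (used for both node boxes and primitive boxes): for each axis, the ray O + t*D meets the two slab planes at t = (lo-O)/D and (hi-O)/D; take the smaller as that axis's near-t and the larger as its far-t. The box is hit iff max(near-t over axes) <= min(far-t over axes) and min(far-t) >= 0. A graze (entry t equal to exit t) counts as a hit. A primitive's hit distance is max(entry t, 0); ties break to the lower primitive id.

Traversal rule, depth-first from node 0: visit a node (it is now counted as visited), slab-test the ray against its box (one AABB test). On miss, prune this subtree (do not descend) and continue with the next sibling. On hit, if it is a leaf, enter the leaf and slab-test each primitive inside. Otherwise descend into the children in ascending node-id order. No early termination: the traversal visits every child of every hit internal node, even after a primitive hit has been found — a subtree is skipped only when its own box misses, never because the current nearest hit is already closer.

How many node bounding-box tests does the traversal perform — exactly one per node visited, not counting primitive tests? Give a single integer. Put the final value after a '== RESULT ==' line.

Trace the traversal:
N0 x:[65/3,33] y:[12,55] z:[-4,30] -> hit [65/3,30], descend [1, 6]
  N1 x:[73/3,33] y:[12,26] z:[-4,26] -> hit [73/3,26], descend [7, 8]
    N7 x:[27,98/3] y:[14,20] z:[-4,8] -> miss, prune
    N8 x:[73/3,33] y:[12,26] z:[9,26] -> hit [73/3,26] leaf, test {P1(miss), P5(miss), P11(miss)}
  N6 x:[65/3,30] y:[23,55] z:[-4,30] -> hit [23,30], descend [3, 5]
    N3 x:[65/3,30] y:[23,48] z:[22,30] -> hit [23,30] leaf, test {P6@t=29, P8@t=23, P10(miss)}
    N5 x:[70/3,30] y:[31,55] z:[-4,20] -> miss, prune

order=[0, 1, 7, 8, 6, 3, 5]  |boxes|=7  |leaves|=2  hit=P8

== RESULT ==
7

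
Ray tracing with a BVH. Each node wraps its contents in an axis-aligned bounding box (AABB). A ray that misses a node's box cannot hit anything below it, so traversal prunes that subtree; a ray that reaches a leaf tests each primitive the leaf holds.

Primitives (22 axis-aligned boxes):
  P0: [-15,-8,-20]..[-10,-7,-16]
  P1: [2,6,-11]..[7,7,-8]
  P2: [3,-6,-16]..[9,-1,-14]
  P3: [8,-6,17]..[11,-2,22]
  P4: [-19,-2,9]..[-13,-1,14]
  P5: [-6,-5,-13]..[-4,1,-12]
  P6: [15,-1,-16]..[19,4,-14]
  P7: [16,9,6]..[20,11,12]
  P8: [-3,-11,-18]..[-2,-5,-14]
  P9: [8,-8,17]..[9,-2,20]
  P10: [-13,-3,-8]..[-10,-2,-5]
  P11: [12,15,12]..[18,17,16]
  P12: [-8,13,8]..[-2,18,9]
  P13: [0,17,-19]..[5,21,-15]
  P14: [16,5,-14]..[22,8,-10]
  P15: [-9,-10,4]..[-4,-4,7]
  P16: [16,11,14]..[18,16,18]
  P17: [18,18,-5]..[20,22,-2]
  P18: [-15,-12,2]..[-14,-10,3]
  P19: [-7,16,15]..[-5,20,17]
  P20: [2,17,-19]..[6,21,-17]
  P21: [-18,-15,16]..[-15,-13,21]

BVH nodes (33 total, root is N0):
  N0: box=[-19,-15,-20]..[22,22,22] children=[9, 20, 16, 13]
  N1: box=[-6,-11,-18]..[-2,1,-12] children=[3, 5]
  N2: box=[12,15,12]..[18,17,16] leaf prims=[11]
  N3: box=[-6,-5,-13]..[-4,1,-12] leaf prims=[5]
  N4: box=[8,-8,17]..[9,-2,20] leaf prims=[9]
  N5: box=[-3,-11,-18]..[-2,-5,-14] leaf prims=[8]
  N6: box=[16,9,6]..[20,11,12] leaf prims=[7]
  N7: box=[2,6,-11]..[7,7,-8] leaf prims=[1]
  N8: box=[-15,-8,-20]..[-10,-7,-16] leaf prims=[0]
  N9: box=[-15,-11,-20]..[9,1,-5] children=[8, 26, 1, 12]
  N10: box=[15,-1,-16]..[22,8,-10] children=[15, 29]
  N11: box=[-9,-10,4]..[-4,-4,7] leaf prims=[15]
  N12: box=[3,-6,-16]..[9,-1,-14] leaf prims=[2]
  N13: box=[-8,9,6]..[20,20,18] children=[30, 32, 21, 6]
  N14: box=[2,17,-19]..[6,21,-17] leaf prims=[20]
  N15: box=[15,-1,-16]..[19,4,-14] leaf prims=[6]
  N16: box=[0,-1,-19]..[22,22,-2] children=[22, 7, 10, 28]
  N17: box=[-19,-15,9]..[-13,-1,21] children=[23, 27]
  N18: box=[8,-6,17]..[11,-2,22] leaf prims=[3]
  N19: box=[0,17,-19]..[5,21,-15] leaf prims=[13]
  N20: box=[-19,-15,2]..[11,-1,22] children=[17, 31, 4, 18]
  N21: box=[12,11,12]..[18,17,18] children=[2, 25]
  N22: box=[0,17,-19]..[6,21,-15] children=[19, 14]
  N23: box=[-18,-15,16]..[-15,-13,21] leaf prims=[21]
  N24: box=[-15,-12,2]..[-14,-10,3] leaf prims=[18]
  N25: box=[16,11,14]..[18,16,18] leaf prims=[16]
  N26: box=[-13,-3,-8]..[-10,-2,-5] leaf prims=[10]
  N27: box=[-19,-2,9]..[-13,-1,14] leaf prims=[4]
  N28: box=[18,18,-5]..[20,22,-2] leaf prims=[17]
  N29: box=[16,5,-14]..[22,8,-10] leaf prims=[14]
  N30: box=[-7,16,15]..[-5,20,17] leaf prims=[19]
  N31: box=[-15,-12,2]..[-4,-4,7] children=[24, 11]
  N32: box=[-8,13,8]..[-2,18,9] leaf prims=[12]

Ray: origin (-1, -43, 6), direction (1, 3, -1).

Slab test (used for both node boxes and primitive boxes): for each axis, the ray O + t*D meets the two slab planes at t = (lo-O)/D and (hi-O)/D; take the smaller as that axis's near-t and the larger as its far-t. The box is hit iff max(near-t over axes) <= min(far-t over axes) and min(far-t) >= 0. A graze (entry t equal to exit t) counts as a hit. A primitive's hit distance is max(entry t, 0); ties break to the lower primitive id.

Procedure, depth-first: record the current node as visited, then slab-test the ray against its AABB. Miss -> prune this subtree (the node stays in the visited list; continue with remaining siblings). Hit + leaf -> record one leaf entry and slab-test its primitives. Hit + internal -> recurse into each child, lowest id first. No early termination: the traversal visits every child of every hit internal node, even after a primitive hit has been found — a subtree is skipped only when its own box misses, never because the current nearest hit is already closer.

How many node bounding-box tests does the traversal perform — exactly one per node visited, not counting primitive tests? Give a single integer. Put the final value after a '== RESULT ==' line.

Walk:
N0 x:[-18,23] y:[28/3,65/3] z:[-16,26] -> hit [28/3,65/3], descend [9, 13, 16, 20]
  N9 x:[-14,10] y:[32/3,44/3] z:[11,26] -> miss, prune
  N13 x:[-7,21] y:[52/3,21] z:[-12,0] -> miss, prune
  N16 x:[1,23] y:[14,65/3] z:[8,25] -> hit [14,65/3], descend [7, 10, 22, 28]
    N7 x:[3,8] y:[49/3,50/3] z:[14,17] -> miss, prune
    N10 x:[16,23] y:[14,17] z:[16,22] -> hit [16,17], descend [15, 29]
      N15 x:[16,20] y:[14,47/3] z:[20,22] -> miss, prune
      N29 x:[17,23] y:[16,17] z:[16,20] -> hit [17,17] leaf, test {P14@t=17}
    N22 x:[1,7] y:[20,64/3] z:[21,25] -> miss, prune
    N28 x:[19,21] y:[61/3,65/3] z:[8,11] -> miss, prune
  N20 x:[-18,12] y:[28/3,14] z:[-16,4] -> miss, prune

Summary -> nodes [0, 9, 13, 16, 7, 10, 15, 29, 22, 28, 20]; box-tests=11; leaf-entries=1; first=P14

== RESULT ==
11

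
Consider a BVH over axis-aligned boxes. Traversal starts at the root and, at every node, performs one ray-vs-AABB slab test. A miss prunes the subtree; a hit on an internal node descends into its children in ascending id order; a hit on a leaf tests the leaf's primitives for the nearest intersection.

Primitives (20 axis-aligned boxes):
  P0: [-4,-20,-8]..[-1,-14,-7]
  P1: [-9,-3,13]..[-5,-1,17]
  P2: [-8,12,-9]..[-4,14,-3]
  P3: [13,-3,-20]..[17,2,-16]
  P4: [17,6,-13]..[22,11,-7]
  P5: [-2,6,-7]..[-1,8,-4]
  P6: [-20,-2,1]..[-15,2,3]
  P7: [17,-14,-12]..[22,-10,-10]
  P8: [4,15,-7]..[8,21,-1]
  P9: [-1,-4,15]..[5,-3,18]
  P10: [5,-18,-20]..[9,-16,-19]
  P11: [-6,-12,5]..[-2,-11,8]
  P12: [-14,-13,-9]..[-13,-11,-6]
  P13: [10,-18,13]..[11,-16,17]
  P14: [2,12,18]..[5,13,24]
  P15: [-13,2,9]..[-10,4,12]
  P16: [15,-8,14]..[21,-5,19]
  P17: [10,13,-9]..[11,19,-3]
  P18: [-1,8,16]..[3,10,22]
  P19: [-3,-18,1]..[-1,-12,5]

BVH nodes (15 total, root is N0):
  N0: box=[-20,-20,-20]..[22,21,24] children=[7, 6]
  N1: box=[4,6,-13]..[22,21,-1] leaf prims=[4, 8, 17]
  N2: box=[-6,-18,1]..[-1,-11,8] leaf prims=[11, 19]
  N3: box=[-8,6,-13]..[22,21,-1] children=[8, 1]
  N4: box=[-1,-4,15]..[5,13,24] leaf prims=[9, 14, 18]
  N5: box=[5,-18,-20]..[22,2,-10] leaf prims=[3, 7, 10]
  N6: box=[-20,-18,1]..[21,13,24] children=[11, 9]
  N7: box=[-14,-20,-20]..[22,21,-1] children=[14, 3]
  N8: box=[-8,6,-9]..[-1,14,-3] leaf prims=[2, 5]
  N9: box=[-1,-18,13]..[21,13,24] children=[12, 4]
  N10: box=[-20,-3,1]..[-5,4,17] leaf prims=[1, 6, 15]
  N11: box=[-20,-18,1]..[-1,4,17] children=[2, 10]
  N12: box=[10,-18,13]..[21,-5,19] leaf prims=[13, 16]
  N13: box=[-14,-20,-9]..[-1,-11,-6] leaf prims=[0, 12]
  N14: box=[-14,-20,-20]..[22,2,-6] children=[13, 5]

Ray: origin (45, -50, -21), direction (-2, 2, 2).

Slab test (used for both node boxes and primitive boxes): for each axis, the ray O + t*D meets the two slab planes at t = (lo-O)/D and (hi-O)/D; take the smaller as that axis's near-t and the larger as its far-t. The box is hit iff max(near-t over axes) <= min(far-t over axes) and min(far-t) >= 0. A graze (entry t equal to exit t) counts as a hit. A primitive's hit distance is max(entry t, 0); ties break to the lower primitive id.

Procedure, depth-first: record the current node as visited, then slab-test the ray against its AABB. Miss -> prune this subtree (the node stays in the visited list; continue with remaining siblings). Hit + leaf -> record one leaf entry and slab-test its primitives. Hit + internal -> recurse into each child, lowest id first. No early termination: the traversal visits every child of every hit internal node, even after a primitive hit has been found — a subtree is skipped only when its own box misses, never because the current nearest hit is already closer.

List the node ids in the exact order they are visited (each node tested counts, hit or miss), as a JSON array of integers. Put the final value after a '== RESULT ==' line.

Trace the traversal:
N0 x:[23/2,65/2] y:[15,71/2] z:[1/2,45/2] -> hit [15,45/2], descend [6, 7]
  N6 x:[12,65/2] y:[16,63/2] z:[11,45/2] -> hit [16,45/2], descend [9, 11]
    N9 x:[12,23] y:[16,63/2] z:[17,45/2] -> hit [17,45/2], descend [4, 12]
      N4 x:[20,23] y:[23,63/2] z:[18,45/2] -> miss, prune
      N12 x:[12,35/2] y:[16,45/2] z:[17,20] -> hit [17,35/2] leaf, test {P13@t=17, P16(miss)}
    N11 x:[23,65/2] y:[16,27] z:[11,19] -> miss, prune
  N7 x:[23/2,59/2] y:[15,71/2] z:[1/2,10] -> miss, prune

order=[0, 6, 9, 4, 12, 11, 7]  |boxes|=7  |leaves|=1  hit=P13

== RESULT ==
[0, 6, 9, 4, 12, 11, 7]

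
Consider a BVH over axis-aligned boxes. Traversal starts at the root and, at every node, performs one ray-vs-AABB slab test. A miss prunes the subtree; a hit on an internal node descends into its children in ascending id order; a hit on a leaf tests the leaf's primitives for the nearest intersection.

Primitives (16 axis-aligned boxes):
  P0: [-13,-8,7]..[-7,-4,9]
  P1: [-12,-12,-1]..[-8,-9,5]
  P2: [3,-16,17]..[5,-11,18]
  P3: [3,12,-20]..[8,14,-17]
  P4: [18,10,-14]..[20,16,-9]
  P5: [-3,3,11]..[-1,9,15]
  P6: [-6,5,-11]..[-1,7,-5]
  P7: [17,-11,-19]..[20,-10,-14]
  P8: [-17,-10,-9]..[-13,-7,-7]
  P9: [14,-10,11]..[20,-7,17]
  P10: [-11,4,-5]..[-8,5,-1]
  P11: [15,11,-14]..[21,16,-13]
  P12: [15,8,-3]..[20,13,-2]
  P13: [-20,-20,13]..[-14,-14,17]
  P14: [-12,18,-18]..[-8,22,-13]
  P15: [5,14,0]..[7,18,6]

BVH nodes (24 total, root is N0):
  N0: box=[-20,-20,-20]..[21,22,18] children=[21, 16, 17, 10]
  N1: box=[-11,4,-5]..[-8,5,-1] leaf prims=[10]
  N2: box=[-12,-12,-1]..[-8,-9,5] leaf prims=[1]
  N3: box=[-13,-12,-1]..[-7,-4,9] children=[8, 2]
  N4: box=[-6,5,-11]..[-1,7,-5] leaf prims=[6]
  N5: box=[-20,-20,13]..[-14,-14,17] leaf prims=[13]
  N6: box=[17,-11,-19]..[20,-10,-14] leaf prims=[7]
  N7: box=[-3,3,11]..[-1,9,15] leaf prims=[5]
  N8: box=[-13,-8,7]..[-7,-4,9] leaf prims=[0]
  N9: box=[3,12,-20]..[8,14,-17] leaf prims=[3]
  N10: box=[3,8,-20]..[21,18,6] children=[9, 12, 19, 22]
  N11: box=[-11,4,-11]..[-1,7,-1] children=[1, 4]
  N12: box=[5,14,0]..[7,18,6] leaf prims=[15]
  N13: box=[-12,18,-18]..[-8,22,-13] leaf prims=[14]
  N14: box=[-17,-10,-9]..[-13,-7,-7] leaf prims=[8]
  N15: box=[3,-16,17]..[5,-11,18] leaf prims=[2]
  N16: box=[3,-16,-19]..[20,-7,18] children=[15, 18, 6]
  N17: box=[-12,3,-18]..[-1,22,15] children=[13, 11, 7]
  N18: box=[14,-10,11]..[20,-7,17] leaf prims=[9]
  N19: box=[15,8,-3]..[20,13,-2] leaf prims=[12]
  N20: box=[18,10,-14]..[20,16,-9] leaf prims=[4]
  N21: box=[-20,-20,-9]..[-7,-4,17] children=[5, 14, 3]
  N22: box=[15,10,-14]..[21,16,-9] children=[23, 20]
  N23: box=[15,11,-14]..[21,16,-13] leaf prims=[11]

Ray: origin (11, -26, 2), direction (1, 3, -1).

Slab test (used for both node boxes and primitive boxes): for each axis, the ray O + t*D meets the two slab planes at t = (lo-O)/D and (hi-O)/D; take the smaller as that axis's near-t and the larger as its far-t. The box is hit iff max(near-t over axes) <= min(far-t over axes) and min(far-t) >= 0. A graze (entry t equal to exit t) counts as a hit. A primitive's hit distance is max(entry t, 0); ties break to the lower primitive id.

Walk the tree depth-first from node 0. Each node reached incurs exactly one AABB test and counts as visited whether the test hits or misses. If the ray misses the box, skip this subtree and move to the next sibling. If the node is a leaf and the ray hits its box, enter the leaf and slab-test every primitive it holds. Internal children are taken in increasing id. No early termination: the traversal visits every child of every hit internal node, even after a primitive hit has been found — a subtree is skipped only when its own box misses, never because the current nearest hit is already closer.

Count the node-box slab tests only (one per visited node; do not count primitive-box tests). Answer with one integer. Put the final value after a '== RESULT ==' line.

Trace the traversal:
N0 x:[-31,10] y:[2,16] z:[-16,22] -> hit [2,10], descend [10, 16, 17, 21]
  N10 x:[-8,10] y:[34/3,44/3] z:[-4,22] -> miss, prune
  N16 x:[-8,9] y:[10/3,19/3] z:[-16,21] -> hit [10/3,19/3], descend [6, 15, 18]
    N6 x:[6,9] y:[5,16/3] z:[16,21] -> miss, prune
    N15 x:[-8,-6] y:[10/3,5] z:[-16,-15] -> miss, prune
    N18 x:[3,9] y:[16/3,19/3] z:[-15,-9] -> miss, prune
  N17 x:[-23,-12] y:[29/3,16] z:[-13,20] -> miss, prune
  N21 x:[-31,-18] y:[2,22/3] z:[-15,11] -> miss, prune

Visited [0, 10, 16, 6, 15, 18, 17, 21]. Tests: 8 box, 0 leaf. Nearest: miss.

== RESULT ==
8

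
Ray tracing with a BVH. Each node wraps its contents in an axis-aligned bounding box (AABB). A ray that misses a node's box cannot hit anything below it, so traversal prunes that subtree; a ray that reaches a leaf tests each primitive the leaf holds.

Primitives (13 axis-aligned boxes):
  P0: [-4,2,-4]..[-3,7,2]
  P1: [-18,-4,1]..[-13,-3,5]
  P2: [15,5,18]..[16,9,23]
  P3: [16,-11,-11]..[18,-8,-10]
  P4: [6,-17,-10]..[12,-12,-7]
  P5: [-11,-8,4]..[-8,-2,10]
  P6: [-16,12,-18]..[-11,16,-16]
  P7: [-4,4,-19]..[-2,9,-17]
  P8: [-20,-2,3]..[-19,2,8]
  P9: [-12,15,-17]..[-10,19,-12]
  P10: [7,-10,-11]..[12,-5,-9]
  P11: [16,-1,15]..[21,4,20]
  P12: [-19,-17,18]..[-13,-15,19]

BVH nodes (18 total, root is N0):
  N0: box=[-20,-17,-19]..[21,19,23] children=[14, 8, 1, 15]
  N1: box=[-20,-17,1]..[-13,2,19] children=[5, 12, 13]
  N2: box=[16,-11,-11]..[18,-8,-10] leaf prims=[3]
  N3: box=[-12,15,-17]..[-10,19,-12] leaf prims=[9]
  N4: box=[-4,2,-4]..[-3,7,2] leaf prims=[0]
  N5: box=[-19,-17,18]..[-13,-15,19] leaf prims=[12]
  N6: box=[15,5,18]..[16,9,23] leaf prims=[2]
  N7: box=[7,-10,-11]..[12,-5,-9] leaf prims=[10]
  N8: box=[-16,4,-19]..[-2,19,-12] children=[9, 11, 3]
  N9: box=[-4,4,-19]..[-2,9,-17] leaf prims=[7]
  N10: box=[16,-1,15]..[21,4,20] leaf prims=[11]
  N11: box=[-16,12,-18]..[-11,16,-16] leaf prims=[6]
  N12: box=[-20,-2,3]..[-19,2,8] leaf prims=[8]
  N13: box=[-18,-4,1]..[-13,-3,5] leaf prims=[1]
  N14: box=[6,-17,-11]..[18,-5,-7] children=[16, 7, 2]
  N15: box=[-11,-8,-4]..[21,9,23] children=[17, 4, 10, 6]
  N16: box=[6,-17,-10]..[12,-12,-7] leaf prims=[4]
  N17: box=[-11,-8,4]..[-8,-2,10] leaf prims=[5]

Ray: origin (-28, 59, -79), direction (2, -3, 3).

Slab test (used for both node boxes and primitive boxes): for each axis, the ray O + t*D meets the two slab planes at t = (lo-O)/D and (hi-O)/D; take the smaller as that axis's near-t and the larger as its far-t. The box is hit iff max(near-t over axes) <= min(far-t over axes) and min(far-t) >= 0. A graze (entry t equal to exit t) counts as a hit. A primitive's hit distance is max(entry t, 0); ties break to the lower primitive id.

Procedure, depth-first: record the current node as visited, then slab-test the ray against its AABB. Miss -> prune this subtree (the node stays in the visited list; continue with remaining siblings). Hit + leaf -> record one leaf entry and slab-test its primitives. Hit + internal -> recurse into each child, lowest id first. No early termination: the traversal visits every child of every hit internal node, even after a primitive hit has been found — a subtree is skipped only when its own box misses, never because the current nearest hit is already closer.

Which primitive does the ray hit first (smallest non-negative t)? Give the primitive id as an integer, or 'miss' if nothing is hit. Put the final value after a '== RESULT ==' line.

Walk:
N0 x:[4,49/2] y:[40/3,76/3] z:[20,34] -> hit [20,49/2], descend [1, 8, 14, 15]
  N1 x:[4,15/2] y:[19,76/3] z:[80/3,98/3] -> miss, prune
  N8 x:[6,13] y:[40/3,55/3] z:[20,67/3] -> miss, prune
  N14 x:[17,23] y:[64/3,76/3] z:[68/3,24] -> hit [68/3,23], descend [2, 7, 16]
    N2 x:[22,23] y:[67/3,70/3] z:[68/3,23] -> hit [68/3,23] leaf, test {P3@t=68/3}
    N7 x:[35/2,20] y:[64/3,23] z:[68/3,70/3] -> miss, prune
    N16 x:[17,20] y:[71/3,76/3] z:[23,24] -> miss, prune
  N15 x:[17/2,49/2] y:[50/3,67/3] z:[25,34] -> miss, prune

8 AABB tests over nodes [0, 1, 8, 14, 2, 7, 16, 15]; 1 leaf entered; closest P3.

== RESULT ==
3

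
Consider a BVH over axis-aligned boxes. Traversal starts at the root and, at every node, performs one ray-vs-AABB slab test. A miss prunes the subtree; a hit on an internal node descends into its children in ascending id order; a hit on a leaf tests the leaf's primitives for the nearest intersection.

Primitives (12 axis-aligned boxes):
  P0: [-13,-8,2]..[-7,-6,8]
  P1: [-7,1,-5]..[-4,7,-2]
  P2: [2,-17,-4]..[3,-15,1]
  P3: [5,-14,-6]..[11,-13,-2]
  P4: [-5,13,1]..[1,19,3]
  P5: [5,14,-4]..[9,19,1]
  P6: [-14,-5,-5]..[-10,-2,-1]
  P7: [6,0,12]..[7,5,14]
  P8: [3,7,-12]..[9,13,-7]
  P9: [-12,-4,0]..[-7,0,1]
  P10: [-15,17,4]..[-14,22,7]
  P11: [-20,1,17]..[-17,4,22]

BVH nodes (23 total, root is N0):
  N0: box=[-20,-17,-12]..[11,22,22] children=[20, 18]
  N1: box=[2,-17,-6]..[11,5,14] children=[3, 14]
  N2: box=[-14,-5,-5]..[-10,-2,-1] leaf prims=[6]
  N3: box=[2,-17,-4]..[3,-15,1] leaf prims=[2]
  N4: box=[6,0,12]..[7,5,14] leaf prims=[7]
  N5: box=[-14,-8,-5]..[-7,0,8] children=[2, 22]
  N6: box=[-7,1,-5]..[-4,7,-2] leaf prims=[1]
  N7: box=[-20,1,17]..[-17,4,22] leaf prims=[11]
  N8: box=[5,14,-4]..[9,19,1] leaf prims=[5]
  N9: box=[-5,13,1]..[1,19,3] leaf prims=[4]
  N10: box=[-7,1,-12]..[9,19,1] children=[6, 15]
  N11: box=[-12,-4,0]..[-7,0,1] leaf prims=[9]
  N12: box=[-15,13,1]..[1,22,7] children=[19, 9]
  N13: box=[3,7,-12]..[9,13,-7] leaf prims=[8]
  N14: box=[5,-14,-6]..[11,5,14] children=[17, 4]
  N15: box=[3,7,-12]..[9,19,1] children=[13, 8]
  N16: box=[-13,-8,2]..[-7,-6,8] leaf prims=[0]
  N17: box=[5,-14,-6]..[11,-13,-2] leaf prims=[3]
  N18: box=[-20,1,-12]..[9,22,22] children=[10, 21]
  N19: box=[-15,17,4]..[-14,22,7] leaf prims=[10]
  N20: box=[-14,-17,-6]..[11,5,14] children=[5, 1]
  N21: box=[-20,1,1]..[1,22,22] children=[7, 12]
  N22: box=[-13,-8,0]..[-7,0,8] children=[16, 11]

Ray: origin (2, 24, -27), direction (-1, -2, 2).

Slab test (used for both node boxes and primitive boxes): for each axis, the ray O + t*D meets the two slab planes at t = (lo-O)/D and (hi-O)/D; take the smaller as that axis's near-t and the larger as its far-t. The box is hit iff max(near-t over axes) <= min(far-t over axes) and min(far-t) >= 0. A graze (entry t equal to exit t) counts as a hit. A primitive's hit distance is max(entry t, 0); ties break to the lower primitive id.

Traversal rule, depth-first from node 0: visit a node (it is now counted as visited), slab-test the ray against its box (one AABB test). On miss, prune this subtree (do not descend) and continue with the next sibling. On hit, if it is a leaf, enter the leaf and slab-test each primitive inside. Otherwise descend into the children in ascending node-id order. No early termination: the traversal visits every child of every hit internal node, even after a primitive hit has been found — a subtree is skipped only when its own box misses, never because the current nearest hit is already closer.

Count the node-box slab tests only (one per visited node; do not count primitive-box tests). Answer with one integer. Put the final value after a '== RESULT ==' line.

Walk:
N0 x:[-9,22] y:[1,41/2] z:[15/2,49/2] -> hit [15/2,41/2], descend [18, 20]
  N18 x:[-7,22] y:[1,23/2] z:[15/2,49/2] -> hit [15/2,23/2], descend [10, 21]
    N10 x:[-7,9] y:[5/2,23/2] z:[15/2,14] -> hit [15/2,9], descend [6, 15]
      N6 x:[6,9] y:[17/2,23/2] z:[11,25/2] -> miss, prune
      N15 x:[-7,-1] y:[5/2,17/2] z:[15/2,14] -> miss, prune
    N21 x:[1,22] y:[1,23/2] z:[14,49/2] -> miss, prune
  N20 x:[-9,16] y:[19/2,41/2] z:[21/2,41/2] -> hit [21/2,16], descend [1, 5]
    N1 x:[-9,0] y:[19/2,41/2] z:[21/2,41/2] -> miss, prune
    N5 x:[9,16] y:[12,16] z:[11,35/2] -> hit [12,16], descend [2, 22]
      N2 x:[12,16] y:[13,29/2] z:[11,13] -> hit [13,13] leaf, test {P6@t=13}
      N22 x:[9,15] y:[12,16] z:[27/2,35/2] -> hit [27/2,15], descend [11, 16]
        N11 x:[9,14] y:[12,14] z:[27/2,14] -> hit [27/2,14] leaf, test {P9@t=27/2}
        N16 x:[9,15] y:[15,16] z:[29/2,35/2] -> hit [15,15] leaf, test {P0@t=15}

Visited [0, 18, 10, 6, 15, 21, 20, 1, 5, 2, 22, 11, 16]. Tests: 13 box, 3 leaf. Nearest: P6.

== RESULT ==
13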